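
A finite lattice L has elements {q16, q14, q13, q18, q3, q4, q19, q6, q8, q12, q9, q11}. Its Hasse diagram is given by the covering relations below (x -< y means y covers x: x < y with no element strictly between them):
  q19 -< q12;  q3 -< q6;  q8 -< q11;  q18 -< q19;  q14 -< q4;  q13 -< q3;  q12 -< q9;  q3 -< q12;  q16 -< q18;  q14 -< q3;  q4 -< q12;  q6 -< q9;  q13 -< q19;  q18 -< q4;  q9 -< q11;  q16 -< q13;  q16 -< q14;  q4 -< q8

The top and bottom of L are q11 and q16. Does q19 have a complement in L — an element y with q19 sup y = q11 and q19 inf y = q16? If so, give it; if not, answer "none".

For every candidate y, either q19 ∨ y ≠ q11 or q19 ∧ y ≠ q16; no complement exists.

none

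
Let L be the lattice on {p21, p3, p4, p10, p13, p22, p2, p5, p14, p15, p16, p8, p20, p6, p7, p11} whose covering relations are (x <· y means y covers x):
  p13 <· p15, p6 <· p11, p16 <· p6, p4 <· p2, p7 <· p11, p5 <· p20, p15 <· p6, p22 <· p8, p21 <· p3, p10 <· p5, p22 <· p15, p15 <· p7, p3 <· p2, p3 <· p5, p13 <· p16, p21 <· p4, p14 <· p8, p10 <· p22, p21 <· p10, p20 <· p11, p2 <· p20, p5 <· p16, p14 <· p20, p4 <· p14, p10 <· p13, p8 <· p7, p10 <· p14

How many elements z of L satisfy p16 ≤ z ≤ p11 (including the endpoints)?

3

The interval [p16, p11] = {p11, p16, p6}, which has 3 elements.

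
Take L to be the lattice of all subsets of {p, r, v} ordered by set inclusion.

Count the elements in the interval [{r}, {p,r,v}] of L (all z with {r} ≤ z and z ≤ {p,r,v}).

4

The interval [{r}, {p,r,v}] = {{p,r,v}, {p,r}, {r,v}, {r}}, which has 4 elements.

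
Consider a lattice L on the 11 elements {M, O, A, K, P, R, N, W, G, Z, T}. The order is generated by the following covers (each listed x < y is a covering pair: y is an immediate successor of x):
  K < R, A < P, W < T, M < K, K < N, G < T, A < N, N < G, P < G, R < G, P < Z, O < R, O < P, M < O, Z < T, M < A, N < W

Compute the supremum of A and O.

Common upper bounds of {A, O}: G, P, T, Z.
The least among these is P.

P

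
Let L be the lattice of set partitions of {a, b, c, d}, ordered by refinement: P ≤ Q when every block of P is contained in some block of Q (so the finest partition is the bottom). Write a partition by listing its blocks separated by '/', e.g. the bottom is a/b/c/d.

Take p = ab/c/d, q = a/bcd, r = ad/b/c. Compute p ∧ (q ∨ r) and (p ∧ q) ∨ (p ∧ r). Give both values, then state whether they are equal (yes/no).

ab/c/d; a/b/c/d; no

q ∨ r = abcd, so p ∧ (q ∨ r) = ab/c/d ∧ abcd = ab/c/d.
p ∧ q = a/b/c/d and p ∧ r = a/b/c/d, so (p ∧ q) ∨ (p ∧ r) = a/b/c/d ∨ a/b/c/d = a/b/c/d.
Equal: no.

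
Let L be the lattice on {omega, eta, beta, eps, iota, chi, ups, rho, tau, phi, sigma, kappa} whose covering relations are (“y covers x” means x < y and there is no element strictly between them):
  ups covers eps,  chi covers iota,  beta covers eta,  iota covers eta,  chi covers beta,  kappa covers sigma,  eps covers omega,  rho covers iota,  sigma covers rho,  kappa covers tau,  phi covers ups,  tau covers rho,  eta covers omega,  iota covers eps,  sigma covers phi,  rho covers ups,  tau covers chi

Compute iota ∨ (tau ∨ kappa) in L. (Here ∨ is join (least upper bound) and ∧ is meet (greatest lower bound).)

kappa

tau ∨ kappa = kappa
iota ∨ kappa = kappa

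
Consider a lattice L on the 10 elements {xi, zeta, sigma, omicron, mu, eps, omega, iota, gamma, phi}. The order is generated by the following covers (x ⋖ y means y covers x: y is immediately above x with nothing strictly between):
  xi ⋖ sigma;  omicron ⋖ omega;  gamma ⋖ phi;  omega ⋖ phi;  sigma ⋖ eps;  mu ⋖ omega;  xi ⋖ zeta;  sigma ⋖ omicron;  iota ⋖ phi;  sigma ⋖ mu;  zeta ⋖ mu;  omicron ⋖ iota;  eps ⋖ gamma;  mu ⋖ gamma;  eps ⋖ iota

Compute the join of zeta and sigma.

mu

Common upper bounds of {zeta, sigma}: gamma, mu, omega, phi.
The least among these is mu.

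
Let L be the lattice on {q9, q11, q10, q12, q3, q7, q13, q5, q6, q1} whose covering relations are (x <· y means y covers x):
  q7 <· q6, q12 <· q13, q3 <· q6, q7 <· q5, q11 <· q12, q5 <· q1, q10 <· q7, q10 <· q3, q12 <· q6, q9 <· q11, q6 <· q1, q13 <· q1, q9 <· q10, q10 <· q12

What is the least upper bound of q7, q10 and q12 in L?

Common upper bounds of {q7, q10, q12}: q1, q6.
The least among these is q6.

q6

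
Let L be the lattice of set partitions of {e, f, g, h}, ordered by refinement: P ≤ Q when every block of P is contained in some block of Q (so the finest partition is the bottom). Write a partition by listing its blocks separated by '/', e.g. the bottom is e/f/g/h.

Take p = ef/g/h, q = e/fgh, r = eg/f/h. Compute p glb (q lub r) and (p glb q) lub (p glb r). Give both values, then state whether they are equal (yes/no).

q lub r = efgh, so p glb (q lub r) = ef/g/h glb efgh = ef/g/h.
p glb q = e/f/g/h and p glb r = e/f/g/h, so (p glb q) lub (p glb r) = e/f/g/h lub e/f/g/h = e/f/g/h.
Equal: no.

ef/g/h; e/f/g/h; no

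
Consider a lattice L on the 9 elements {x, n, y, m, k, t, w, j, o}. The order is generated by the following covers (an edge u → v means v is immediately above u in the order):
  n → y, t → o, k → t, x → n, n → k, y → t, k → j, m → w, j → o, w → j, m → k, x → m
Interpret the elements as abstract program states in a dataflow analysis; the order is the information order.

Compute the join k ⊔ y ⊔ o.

Common upper bounds of {k, y, o}: o.
The least among these is o.

o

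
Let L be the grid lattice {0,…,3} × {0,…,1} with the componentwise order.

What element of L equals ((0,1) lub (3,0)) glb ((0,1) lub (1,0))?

(0,1) ∨ (3,0) = (3,1)
(0,1) ∨ (1,0) = (1,1)
(3,1) ∧ (1,1) = (1,1)

(1,1)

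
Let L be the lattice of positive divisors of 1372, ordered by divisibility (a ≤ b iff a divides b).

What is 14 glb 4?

Common lower bounds of {14, 4}: 1, 2.
The greatest among these is 2.

2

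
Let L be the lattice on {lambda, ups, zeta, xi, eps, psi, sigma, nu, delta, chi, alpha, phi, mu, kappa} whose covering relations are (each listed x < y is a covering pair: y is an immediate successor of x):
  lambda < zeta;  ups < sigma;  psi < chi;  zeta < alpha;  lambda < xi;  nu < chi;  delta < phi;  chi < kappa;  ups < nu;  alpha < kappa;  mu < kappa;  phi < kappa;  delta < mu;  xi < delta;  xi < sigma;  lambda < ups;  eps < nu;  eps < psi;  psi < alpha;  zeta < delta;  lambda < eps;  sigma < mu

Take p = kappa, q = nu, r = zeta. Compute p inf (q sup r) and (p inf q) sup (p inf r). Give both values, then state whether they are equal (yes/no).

kappa; kappa; yes

q sup r = kappa, so p inf (q sup r) = kappa inf kappa = kappa.
p inf q = nu and p inf r = zeta, so (p inf q) sup (p inf r) = nu sup zeta = kappa.
Equal: yes.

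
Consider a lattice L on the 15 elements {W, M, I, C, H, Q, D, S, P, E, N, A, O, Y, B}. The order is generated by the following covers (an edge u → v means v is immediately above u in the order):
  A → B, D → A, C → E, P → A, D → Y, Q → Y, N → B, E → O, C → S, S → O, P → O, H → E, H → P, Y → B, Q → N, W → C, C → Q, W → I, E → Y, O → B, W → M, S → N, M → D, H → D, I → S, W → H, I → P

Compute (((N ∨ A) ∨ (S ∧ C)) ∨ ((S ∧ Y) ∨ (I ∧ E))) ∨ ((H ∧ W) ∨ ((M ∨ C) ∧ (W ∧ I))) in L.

B

N ∨ A = B
S ∧ C = C
B ∨ C = B
S ∧ Y = C
I ∧ E = W
C ∨ W = C
B ∨ C = B
H ∧ W = W
M ∨ C = Y
W ∧ I = W
Y ∧ W = W
W ∨ W = W
B ∨ W = B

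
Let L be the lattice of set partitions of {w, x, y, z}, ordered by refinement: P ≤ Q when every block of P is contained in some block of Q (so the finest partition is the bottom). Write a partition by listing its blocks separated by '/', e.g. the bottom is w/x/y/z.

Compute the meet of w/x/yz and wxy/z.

w/x/y/z

Common lower bounds of {w/x/yz, wxy/z}: w/x/y/z.
The greatest among these is w/x/y/z.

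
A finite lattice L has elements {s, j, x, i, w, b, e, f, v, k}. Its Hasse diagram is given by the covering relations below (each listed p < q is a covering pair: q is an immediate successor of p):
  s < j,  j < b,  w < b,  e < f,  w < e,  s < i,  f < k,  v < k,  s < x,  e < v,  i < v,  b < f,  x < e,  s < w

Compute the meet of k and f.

Common lower bounds of {k, f}: b, e, f, j, s, w, x.
The greatest among these is f.

f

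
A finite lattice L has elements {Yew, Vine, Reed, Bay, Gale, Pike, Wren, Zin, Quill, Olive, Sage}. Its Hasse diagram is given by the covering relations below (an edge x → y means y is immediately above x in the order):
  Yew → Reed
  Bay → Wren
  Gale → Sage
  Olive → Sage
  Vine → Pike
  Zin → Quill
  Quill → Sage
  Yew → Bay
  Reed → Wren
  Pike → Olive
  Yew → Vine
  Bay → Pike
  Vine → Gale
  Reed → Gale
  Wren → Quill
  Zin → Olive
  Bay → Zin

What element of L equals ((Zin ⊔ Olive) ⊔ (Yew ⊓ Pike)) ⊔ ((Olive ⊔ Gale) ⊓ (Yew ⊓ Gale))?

Olive

Zin ∨ Olive = Olive
Yew ∧ Pike = Yew
Olive ∨ Yew = Olive
Olive ∨ Gale = Sage
Yew ∧ Gale = Yew
Sage ∧ Yew = Yew
Olive ∨ Yew = Olive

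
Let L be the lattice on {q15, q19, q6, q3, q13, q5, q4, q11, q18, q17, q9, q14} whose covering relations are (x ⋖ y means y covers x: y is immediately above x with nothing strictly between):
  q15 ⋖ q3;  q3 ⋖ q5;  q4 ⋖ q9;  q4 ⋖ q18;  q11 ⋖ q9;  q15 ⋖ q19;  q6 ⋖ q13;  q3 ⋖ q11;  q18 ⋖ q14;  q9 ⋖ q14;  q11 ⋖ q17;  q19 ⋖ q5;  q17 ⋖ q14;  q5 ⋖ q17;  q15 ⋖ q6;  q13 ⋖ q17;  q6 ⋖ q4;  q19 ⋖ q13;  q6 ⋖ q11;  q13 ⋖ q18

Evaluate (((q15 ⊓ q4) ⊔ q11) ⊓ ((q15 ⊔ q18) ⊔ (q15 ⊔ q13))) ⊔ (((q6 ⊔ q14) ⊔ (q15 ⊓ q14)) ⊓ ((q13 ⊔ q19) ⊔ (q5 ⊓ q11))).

q17

q15 ∧ q4 = q15
q15 ∨ q11 = q11
q15 ∨ q18 = q18
q15 ∨ q13 = q13
q18 ∨ q13 = q18
q11 ∧ q18 = q6
q6 ∨ q14 = q14
q15 ∧ q14 = q15
q14 ∨ q15 = q14
q13 ∨ q19 = q13
q5 ∧ q11 = q3
q13 ∨ q3 = q17
q14 ∧ q17 = q17
q6 ∨ q17 = q17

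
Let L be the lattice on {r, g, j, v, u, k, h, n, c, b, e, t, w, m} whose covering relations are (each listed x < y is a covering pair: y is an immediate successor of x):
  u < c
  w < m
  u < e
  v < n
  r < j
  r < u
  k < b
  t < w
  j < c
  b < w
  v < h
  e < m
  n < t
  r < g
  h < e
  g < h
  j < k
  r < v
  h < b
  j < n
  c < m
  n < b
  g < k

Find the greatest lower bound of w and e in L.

Common lower bounds of {w, e}: g, h, r, v.
The greatest among these is h.

h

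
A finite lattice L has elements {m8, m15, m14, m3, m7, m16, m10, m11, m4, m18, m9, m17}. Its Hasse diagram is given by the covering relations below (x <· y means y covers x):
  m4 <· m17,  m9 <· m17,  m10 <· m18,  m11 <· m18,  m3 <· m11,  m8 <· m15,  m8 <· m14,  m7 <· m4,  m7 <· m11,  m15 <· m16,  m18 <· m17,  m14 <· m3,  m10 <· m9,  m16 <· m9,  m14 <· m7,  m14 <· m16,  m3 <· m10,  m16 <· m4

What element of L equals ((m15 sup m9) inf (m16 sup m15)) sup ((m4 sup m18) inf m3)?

m15 ∨ m9 = m9
m16 ∨ m15 = m16
m9 ∧ m16 = m16
m4 ∨ m18 = m17
m17 ∧ m3 = m3
m16 ∨ m3 = m9

m9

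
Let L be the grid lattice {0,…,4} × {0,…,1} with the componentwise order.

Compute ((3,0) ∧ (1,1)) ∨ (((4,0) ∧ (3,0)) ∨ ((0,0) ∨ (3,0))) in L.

(3,0) ∧ (1,1) = (1,0)
(4,0) ∧ (3,0) = (3,0)
(0,0) ∨ (3,0) = (3,0)
(3,0) ∨ (3,0) = (3,0)
(1,0) ∨ (3,0) = (3,0)

(3,0)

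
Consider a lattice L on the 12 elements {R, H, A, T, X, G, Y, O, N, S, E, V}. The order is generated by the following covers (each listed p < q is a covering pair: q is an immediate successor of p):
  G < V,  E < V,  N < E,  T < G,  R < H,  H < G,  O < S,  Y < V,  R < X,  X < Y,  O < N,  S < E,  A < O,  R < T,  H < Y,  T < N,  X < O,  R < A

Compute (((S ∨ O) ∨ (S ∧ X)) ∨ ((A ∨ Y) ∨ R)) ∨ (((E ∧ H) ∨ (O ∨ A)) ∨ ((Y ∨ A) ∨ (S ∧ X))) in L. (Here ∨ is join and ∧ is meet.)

V

S ∨ O = S
S ∧ X = X
S ∨ X = S
A ∨ Y = V
V ∨ R = V
S ∨ V = V
E ∧ H = R
O ∨ A = O
R ∨ O = O
Y ∨ A = V
S ∧ X = X
V ∨ X = V
O ∨ V = V
V ∨ V = V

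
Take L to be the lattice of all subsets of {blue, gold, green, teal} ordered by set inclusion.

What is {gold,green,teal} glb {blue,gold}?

Under ⊆, meet is intersection: {gold,green,teal} ∩ {blue,gold} = {gold}.

{gold}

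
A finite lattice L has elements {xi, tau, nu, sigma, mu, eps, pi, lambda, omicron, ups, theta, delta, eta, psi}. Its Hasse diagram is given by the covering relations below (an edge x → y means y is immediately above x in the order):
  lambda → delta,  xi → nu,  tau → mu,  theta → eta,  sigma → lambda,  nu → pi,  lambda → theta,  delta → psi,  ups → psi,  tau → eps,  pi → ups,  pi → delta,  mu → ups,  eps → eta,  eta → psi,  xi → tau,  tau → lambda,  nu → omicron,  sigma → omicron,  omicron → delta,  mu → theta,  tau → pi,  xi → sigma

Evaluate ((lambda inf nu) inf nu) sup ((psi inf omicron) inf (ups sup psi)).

lambda ∧ nu = xi
xi ∧ nu = xi
psi ∧ omicron = omicron
ups ∨ psi = psi
omicron ∧ psi = omicron
xi ∨ omicron = omicron

omicron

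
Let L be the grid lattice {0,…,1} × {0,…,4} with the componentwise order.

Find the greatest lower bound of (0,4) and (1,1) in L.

(0,1)

Common lower bounds of {(0,4), (1,1)}: (0,0), (0,1).
The greatest among these is (0,1).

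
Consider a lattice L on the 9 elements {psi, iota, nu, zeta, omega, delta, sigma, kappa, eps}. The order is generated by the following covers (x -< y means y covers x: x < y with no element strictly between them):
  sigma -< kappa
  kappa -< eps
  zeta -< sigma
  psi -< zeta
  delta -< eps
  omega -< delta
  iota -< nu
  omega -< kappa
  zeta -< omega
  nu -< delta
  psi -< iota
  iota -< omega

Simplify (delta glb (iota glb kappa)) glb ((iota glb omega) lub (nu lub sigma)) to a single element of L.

iota

iota ∧ kappa = iota
delta ∧ iota = iota
iota ∧ omega = iota
nu ∨ sigma = eps
iota ∨ eps = eps
iota ∧ eps = iota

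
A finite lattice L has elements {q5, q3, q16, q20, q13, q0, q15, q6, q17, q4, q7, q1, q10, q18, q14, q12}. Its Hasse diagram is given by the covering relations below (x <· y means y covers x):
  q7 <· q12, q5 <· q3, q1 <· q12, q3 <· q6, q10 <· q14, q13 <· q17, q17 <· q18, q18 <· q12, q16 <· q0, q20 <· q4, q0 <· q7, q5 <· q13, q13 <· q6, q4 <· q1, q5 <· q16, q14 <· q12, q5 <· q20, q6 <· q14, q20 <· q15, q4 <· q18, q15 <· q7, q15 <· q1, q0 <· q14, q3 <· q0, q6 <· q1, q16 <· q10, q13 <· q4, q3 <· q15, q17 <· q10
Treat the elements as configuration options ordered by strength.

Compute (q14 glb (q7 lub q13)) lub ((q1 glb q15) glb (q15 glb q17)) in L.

q7 ∨ q13 = q12
q14 ∧ q12 = q14
q1 ∧ q15 = q15
q15 ∧ q17 = q5
q15 ∧ q5 = q5
q14 ∨ q5 = q14

q14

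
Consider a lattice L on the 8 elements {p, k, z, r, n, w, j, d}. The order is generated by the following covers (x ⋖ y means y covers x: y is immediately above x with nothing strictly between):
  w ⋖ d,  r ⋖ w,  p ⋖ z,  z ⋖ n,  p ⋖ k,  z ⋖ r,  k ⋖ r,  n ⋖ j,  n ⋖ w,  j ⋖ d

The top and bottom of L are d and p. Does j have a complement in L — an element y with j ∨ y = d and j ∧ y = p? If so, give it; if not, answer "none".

Need y with j ∨ y = d and j ∧ y = p.
Checking each element gives: k.

k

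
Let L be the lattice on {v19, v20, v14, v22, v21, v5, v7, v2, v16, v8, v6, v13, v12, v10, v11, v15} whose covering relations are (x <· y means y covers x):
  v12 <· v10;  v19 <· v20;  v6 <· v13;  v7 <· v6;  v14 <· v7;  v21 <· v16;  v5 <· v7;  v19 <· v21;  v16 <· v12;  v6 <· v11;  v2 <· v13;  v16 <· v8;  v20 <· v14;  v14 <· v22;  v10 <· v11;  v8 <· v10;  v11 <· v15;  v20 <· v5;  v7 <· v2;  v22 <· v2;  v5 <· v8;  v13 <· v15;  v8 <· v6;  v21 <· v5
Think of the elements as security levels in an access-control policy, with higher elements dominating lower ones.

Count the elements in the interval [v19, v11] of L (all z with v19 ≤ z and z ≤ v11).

12

The interval [v19, v11] = {v10, v11, v12, v14, v16, v19, v20, v21, v5, v6, v7, v8}, which has 12 elements.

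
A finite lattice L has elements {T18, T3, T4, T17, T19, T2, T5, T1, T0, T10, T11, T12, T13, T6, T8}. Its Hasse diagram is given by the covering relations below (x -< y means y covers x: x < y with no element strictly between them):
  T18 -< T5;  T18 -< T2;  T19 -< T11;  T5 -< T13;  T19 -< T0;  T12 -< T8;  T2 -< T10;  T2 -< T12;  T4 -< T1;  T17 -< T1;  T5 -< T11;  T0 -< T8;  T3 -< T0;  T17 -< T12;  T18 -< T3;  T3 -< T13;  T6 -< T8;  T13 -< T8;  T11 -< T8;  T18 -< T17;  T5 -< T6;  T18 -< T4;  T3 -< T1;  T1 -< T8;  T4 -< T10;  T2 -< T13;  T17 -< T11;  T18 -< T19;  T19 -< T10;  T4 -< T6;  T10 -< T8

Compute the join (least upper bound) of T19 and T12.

T8

Common upper bounds of {T19, T12}: T8.
The least among these is T8.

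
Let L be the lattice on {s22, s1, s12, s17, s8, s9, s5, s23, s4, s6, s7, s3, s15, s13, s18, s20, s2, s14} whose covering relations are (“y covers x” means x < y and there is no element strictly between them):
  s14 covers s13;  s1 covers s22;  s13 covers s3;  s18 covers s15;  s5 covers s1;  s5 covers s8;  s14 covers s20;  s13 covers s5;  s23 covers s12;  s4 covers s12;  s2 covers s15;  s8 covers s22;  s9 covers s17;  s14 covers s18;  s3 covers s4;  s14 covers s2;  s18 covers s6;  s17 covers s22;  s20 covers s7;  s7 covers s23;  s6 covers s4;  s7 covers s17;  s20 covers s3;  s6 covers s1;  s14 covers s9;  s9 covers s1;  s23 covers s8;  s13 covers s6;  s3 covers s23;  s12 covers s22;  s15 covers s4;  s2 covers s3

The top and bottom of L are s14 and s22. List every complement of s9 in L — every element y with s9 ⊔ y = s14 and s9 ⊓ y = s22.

s12, s15, s2, s23, s3, s4, s8

Need y with s9 ∨ y = s14 and s9 ∧ y = s22.
Checking each element gives: s12, s15, s2, s23, s3, s4, s8.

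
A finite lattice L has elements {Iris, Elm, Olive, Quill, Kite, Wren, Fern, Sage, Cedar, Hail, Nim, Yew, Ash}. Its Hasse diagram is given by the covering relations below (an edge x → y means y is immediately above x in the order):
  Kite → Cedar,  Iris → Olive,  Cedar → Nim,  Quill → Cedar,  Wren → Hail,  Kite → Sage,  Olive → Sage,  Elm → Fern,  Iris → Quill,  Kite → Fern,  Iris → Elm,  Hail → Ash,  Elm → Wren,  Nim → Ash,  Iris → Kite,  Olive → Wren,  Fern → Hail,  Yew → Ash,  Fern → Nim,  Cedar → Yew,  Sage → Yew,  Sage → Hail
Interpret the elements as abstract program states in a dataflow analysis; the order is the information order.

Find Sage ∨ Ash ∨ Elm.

Common upper bounds of {Sage, Ash, Elm}: Ash.
The least among these is Ash.

Ash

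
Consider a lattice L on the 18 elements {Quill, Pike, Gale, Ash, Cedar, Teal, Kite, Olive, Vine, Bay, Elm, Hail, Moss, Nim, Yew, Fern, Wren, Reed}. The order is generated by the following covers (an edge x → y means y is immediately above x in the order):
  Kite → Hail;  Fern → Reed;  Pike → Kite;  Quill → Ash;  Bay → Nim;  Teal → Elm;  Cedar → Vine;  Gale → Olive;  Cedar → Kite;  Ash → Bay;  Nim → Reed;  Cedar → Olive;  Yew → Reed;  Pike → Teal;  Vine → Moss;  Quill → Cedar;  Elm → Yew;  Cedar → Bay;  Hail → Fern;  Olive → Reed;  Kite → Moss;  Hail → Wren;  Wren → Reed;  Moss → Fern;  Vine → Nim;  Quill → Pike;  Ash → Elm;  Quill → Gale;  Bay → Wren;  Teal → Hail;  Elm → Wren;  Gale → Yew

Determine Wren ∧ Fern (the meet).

Hail

Common lower bounds of {Wren, Fern}: Cedar, Hail, Kite, Pike, Quill, Teal.
The greatest among these is Hail.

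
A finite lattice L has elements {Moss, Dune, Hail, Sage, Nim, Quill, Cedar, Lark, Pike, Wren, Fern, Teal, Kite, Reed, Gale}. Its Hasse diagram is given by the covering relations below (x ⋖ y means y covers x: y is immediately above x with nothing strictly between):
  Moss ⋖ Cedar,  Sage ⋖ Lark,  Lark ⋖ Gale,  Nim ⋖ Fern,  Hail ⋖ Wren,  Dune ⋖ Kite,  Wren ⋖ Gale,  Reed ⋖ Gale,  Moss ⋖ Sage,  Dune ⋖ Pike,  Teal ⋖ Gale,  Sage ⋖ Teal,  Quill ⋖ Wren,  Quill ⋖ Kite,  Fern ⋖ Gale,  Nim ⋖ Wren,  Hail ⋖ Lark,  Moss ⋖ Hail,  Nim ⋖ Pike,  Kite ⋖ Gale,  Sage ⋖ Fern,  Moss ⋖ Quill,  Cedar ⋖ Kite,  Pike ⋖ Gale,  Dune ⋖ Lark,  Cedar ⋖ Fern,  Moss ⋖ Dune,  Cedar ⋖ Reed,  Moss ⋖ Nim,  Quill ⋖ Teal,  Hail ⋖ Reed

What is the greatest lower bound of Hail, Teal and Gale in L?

Moss

Common lower bounds of {Hail, Teal, Gale}: Moss.
The greatest among these is Moss.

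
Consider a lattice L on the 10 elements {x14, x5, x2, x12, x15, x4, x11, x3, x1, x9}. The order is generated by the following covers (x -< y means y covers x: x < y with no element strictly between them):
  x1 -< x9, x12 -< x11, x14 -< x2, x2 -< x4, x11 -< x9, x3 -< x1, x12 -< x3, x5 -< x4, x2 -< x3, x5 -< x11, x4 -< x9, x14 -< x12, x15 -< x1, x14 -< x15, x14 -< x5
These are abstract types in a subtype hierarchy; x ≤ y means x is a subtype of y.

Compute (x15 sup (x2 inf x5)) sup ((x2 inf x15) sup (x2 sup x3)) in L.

x2 ∧ x5 = x14
x15 ∨ x14 = x15
x2 ∧ x15 = x14
x2 ∨ x3 = x3
x14 ∨ x3 = x3
x15 ∨ x3 = x1

x1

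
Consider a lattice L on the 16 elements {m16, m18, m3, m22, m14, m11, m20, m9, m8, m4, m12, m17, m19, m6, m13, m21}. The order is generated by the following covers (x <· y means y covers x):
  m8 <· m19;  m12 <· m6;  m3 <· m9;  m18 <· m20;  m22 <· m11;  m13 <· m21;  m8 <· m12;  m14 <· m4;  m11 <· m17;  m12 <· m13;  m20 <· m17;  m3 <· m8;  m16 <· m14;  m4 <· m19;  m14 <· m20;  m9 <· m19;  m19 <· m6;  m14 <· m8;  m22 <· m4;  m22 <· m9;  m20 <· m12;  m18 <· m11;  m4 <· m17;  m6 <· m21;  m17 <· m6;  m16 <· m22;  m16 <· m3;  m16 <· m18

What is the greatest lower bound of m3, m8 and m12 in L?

m3

Common lower bounds of {m3, m8, m12}: m16, m3.
The greatest among these is m3.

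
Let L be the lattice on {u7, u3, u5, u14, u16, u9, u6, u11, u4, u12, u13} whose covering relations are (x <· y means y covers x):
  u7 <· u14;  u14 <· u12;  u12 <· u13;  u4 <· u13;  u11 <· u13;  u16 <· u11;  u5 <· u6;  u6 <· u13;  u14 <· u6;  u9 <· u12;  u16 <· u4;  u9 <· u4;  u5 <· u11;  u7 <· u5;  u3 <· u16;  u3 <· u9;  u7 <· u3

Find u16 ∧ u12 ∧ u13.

u3

Common lower bounds of {u16, u12, u13}: u3, u7.
The greatest among these is u3.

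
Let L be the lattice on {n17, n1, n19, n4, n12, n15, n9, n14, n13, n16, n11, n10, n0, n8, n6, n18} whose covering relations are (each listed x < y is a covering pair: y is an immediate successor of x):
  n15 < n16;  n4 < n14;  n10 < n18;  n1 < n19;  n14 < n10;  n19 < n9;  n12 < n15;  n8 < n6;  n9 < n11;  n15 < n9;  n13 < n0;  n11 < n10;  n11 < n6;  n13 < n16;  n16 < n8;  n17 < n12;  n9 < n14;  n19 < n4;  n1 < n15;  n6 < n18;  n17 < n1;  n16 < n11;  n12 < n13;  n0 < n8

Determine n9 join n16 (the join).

Common upper bounds of {n9, n16}: n10, n11, n18, n6.
The least among these is n11.

n11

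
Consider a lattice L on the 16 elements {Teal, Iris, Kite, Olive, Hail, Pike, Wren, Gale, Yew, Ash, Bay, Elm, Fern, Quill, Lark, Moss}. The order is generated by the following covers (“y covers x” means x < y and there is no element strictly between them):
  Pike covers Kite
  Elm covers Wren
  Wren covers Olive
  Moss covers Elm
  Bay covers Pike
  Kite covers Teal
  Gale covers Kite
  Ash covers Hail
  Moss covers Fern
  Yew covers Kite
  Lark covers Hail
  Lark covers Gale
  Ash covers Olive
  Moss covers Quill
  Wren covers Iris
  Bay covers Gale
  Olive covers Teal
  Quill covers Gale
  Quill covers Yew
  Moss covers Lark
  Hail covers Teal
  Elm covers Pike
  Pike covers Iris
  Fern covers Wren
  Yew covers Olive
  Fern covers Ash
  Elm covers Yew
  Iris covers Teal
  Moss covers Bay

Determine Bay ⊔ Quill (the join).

Moss

Common upper bounds of {Bay, Quill}: Moss.
The least among these is Moss.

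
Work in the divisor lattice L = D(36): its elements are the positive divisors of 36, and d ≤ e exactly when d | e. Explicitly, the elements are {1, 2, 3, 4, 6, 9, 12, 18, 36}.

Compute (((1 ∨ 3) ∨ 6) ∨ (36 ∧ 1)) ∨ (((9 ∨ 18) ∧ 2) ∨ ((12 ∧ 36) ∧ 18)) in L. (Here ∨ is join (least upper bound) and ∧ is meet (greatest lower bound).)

6

1 ∨ 3 = 3
3 ∨ 6 = 6
36 ∧ 1 = 1
6 ∨ 1 = 6
9 ∨ 18 = 18
18 ∧ 2 = 2
12 ∧ 36 = 12
12 ∧ 18 = 6
2 ∨ 6 = 6
6 ∨ 6 = 6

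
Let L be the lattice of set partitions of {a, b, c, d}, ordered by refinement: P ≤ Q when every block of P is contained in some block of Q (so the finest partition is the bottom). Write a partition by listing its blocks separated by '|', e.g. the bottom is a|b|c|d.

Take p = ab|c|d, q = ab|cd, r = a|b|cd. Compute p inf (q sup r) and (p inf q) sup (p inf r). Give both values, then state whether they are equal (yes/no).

ab|c|d; ab|c|d; yes

q sup r = ab|cd, so p inf (q sup r) = ab|c|d inf ab|cd = ab|c|d.
p inf q = ab|c|d and p inf r = a|b|c|d, so (p inf q) sup (p inf r) = ab|c|d sup a|b|c|d = ab|c|d.
Equal: yes.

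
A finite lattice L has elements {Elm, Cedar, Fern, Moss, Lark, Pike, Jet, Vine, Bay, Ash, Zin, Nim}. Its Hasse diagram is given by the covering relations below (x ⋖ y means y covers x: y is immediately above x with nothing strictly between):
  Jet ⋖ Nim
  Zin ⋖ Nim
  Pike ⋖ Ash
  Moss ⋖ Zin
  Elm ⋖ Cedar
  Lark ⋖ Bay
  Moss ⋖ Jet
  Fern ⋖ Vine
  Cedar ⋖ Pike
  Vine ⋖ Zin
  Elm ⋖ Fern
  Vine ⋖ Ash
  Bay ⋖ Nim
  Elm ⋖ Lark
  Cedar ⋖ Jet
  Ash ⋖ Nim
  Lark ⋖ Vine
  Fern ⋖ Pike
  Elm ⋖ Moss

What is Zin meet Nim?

Zin

Common lower bounds of {Zin, Nim}: Elm, Fern, Lark, Moss, Vine, Zin.
The greatest among these is Zin.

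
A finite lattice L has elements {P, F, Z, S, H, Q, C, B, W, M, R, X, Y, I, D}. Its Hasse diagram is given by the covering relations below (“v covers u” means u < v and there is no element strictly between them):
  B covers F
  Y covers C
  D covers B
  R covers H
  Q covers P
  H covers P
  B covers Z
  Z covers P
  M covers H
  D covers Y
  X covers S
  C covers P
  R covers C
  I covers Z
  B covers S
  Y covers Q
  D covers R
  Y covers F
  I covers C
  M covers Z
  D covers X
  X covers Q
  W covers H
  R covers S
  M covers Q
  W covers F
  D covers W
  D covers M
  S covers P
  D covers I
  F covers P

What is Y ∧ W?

F

Common lower bounds of {Y, W}: F, P.
The greatest among these is F.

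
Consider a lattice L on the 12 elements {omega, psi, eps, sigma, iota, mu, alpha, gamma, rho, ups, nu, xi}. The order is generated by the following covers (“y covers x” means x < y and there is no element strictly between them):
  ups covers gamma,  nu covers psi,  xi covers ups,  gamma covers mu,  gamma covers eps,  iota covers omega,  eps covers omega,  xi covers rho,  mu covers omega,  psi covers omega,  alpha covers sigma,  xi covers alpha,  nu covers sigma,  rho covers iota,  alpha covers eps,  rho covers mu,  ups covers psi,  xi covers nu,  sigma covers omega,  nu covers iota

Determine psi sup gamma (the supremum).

Common upper bounds of {psi, gamma}: ups, xi.
The least among these is ups.

ups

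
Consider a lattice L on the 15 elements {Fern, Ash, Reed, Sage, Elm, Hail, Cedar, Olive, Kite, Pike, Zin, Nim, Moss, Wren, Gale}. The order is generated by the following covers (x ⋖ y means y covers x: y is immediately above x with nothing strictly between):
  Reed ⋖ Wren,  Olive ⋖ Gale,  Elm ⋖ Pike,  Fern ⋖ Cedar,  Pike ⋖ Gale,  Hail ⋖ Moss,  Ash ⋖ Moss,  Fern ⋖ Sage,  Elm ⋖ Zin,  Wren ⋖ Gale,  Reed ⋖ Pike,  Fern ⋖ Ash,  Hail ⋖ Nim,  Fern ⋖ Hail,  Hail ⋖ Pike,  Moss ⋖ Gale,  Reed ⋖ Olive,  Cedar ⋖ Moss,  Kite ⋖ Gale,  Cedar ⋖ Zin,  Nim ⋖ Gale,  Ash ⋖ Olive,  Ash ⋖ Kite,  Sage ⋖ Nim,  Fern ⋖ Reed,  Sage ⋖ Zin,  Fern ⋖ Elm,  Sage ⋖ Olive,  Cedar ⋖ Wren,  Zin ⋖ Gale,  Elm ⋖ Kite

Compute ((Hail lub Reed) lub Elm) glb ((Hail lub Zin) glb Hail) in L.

Hail

Hail ∨ Reed = Pike
Pike ∨ Elm = Pike
Hail ∨ Zin = Gale
Gale ∧ Hail = Hail
Pike ∧ Hail = Hail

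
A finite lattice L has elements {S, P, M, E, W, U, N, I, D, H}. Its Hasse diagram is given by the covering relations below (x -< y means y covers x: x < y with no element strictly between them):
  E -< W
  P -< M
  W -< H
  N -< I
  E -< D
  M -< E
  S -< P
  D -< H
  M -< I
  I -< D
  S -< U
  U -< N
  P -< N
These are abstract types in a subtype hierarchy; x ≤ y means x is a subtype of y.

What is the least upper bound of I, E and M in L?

Common upper bounds of {I, E, M}: D, H.
The least among these is D.

D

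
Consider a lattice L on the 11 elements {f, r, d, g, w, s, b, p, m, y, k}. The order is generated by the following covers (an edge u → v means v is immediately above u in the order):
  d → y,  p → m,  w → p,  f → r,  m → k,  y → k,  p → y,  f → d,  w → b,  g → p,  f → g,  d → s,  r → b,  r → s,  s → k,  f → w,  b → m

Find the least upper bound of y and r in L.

Common upper bounds of {y, r}: k.
The least among these is k.

k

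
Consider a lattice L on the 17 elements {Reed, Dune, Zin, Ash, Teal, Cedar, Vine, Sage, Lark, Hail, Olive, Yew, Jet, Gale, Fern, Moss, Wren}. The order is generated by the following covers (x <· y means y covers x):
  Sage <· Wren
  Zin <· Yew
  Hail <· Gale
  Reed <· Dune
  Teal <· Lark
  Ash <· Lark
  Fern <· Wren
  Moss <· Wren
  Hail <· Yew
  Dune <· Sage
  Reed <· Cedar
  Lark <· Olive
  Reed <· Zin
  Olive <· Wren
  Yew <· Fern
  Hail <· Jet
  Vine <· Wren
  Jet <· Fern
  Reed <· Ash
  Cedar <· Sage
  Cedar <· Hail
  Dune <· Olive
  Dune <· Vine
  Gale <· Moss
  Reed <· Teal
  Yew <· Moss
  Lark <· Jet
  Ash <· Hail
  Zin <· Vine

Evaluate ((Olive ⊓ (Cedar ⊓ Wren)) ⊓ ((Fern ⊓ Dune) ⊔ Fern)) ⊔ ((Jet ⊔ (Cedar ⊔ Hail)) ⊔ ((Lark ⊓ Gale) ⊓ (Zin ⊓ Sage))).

Cedar ∧ Wren = Cedar
Olive ∧ Cedar = Reed
Fern ∧ Dune = Reed
Reed ∨ Fern = Fern
Reed ∧ Fern = Reed
Cedar ∨ Hail = Hail
Jet ∨ Hail = Jet
Lark ∧ Gale = Ash
Zin ∧ Sage = Reed
Ash ∧ Reed = Reed
Jet ∨ Reed = Jet
Reed ∨ Jet = Jet

Jet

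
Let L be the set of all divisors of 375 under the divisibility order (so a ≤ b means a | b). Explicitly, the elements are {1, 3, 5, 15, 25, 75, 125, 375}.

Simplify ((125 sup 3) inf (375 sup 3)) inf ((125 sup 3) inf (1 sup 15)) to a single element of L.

15

125 ∨ 3 = 375
375 ∨ 3 = 375
375 ∧ 375 = 375
125 ∨ 3 = 375
1 ∨ 15 = 15
375 ∧ 15 = 15
375 ∧ 15 = 15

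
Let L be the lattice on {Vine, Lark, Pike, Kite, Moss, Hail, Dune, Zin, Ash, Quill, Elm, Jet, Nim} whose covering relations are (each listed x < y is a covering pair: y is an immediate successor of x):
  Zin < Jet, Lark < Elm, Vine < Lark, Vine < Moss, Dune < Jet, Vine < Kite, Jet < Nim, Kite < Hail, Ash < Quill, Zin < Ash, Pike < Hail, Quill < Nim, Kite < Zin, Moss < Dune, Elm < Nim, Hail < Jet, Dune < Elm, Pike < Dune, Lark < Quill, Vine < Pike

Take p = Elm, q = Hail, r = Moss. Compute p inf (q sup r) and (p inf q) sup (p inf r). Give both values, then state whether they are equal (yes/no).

Dune; Dune; yes

q sup r = Jet, so p inf (q sup r) = Elm inf Jet = Dune.
p inf q = Pike and p inf r = Moss, so (p inf q) sup (p inf r) = Pike sup Moss = Dune.
Equal: yes.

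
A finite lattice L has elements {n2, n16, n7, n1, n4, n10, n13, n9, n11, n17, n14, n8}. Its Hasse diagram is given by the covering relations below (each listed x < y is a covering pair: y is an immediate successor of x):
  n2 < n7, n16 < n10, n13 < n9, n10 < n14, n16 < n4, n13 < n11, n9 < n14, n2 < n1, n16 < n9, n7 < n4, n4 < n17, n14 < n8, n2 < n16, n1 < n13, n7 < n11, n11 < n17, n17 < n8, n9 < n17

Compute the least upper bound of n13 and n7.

n11

Common upper bounds of {n13, n7}: n11, n17, n8.
The least among these is n11.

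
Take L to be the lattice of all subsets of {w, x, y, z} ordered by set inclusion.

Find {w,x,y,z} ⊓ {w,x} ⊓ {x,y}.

{x}

Common lower bounds of {{w,x,y,z}, {w,x}, {x,y}}: {x}, ∅.
The greatest among these is {x}.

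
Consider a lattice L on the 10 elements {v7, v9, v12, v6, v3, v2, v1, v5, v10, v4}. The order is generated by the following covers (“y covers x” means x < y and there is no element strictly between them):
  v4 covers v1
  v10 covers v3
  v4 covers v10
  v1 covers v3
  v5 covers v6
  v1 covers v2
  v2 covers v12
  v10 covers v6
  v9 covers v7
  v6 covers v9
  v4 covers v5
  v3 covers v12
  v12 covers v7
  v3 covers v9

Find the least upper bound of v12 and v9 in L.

v3

Common upper bounds of {v12, v9}: v1, v10, v3, v4.
The least among these is v3.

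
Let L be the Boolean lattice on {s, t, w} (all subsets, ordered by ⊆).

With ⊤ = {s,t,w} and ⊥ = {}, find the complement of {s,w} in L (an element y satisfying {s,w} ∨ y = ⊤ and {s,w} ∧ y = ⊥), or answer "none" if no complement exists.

Need y with {s,w} ∨ y = {s,t,w} and {s,w} ∧ y = {}.
Checking each element gives: {t}.

{t}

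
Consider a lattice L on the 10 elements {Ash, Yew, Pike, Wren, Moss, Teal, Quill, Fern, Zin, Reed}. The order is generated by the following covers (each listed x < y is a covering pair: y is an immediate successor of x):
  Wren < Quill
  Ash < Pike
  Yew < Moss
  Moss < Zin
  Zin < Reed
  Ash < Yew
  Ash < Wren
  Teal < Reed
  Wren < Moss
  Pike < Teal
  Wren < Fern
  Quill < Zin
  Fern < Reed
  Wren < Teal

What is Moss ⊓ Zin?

Common lower bounds of {Moss, Zin}: Ash, Moss, Wren, Yew.
The greatest among these is Moss.

Moss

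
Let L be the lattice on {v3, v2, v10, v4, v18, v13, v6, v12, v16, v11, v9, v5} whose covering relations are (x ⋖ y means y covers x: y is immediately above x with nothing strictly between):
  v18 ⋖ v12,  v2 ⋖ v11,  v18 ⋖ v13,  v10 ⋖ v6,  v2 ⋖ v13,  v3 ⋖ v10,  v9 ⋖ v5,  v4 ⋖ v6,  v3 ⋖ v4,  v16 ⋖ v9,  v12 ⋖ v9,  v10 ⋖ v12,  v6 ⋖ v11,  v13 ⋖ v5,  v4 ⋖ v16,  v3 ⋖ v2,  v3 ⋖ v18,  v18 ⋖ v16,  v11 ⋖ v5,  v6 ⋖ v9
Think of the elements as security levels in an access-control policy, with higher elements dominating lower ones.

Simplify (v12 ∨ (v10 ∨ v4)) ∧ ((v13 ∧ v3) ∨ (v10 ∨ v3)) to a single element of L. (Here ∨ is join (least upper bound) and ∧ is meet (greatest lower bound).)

v10 ∨ v4 = v6
v12 ∨ v6 = v9
v13 ∧ v3 = v3
v10 ∨ v3 = v10
v3 ∨ v10 = v10
v9 ∧ v10 = v10

v10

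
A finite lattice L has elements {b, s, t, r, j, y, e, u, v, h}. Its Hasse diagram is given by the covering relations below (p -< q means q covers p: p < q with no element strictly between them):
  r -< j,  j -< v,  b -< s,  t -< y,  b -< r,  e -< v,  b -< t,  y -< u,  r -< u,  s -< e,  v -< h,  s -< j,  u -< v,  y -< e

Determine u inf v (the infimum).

u

Common lower bounds of {u, v}: b, r, t, u, y.
The greatest among these is u.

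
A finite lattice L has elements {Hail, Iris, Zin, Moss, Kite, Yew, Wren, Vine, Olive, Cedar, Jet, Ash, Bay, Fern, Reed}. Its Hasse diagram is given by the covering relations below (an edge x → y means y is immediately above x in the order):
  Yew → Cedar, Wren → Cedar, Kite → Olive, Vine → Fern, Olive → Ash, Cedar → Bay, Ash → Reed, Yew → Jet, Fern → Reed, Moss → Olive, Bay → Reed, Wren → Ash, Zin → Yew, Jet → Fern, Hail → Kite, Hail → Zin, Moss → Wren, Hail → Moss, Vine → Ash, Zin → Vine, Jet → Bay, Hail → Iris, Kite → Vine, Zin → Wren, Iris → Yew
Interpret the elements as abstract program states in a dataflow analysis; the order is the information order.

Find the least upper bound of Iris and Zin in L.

Common upper bounds of {Iris, Zin}: Bay, Cedar, Fern, Jet, Reed, Yew.
The least among these is Yew.

Yew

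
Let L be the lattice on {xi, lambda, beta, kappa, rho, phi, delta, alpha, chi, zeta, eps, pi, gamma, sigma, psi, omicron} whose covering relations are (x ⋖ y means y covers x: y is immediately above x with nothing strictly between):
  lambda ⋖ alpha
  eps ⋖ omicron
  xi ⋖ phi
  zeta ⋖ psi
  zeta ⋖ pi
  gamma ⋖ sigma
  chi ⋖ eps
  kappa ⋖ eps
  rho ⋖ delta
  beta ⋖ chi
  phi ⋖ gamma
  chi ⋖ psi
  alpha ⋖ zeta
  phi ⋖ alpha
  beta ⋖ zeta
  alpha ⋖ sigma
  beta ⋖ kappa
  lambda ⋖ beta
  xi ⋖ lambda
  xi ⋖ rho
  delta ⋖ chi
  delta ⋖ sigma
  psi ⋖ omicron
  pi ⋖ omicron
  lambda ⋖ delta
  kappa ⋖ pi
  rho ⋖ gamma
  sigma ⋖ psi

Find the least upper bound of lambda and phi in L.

alpha

Common upper bounds of {lambda, phi}: alpha, omicron, pi, psi, sigma, zeta.
The least among these is alpha.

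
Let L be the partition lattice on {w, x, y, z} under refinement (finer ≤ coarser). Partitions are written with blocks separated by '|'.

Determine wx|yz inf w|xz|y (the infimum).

w|x|y|z

Common lower bounds of {wx|yz, w|xz|y}: w|x|y|z.
The greatest among these is w|x|y|z.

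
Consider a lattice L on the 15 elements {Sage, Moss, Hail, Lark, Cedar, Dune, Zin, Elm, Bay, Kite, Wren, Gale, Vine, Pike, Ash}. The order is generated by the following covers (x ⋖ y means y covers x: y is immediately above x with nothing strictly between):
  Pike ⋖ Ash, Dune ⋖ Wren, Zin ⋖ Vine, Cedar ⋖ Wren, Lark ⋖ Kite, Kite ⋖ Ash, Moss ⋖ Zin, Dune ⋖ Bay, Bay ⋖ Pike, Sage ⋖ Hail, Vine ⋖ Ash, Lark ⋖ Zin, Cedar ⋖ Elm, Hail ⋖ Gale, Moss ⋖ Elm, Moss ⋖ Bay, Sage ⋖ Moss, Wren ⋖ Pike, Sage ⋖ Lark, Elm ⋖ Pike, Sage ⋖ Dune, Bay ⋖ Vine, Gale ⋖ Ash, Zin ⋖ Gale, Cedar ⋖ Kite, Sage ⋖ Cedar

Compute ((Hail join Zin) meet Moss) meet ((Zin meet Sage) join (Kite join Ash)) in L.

Hail ∨ Zin = Gale
Gale ∧ Moss = Moss
Zin ∧ Sage = Sage
Kite ∨ Ash = Ash
Sage ∨ Ash = Ash
Moss ∧ Ash = Moss

Moss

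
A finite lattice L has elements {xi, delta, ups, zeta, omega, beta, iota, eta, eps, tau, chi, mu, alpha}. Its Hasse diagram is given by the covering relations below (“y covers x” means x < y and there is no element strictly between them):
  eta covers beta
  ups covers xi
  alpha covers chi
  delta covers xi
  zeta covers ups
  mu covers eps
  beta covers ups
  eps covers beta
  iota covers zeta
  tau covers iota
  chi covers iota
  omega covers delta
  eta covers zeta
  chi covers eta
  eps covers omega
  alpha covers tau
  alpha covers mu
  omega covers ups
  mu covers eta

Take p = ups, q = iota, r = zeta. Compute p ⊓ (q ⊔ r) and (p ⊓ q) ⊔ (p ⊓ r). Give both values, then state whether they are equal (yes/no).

q ⊔ r = iota, so p ⊓ (q ⊔ r) = ups ⊓ iota = ups.
p ⊓ q = ups and p ⊓ r = ups, so (p ⊓ q) ⊔ (p ⊓ r) = ups ⊔ ups = ups.
Equal: yes.

ups; ups; yes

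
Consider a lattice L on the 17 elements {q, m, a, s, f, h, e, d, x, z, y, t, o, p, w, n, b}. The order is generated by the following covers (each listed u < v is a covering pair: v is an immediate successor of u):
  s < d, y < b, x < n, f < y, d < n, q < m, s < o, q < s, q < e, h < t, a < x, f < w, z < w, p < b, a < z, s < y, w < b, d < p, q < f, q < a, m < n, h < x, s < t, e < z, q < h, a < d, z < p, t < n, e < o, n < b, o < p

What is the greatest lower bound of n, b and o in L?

s

Common lower bounds of {n, b, o}: q, s.
The greatest among these is s.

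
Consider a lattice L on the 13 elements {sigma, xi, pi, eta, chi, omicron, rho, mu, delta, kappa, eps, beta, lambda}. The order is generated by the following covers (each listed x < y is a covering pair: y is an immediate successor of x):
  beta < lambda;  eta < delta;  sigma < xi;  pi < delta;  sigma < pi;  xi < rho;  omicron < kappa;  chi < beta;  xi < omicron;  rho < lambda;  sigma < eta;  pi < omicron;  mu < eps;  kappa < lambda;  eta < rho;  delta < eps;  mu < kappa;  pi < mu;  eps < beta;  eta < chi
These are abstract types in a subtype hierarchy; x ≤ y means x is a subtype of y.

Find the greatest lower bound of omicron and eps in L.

pi

Common lower bounds of {omicron, eps}: pi, sigma.
The greatest among these is pi.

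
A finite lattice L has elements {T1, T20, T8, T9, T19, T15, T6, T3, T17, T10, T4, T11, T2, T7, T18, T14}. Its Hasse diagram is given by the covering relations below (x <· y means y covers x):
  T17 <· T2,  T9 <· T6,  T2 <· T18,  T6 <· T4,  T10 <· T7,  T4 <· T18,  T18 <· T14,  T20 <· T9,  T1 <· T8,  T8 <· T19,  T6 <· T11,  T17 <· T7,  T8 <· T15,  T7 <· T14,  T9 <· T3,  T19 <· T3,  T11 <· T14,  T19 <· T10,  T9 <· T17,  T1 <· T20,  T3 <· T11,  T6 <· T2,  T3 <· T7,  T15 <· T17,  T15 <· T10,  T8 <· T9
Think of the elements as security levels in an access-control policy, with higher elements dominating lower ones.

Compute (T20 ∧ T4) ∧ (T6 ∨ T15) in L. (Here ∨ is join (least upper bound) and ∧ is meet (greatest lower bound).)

T20 ∧ T4 = T20
T6 ∨ T15 = T2
T20 ∧ T2 = T20

T20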